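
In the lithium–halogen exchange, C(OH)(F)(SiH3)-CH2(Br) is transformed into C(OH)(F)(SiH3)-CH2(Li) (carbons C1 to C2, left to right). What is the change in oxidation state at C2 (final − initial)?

-2

Before: C2 has 1 bond to C, 2 bonds to H, 1 bond to Br → oxidation state -1.
After: C2 has 1 bond to C, 2 bonds to H, 1 bond to Li → oxidation state -3.
Δ = -3 − (-1) = -2, so this is a reduction at C2.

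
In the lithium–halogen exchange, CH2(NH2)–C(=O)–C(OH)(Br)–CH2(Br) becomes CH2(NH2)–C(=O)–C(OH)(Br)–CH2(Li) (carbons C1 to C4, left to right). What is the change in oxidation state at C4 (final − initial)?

-2

Before: C4 has 1 bond to C, 2 bonds to H, 1 bond to Br → oxidation state -1.
After: C4 has 1 bond to C, 2 bonds to H, 1 bond to Li → oxidation state -3.
Δ = -3 − (-1) = -2, so this is a reduction at C4.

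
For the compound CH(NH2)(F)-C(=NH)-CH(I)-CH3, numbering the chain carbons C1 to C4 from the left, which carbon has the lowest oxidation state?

Each bond to a more electronegative atom (O, N, halogen) counts +1, each bond to a less electronegative atom (H, metal, B, Si) counts −1, and each C–C bond counts 0. Tallying each carbon:
C1: 1C, 1H, 1N, 1F → 0 − 1 + 1 + 1 = +1
C2: 2C, 2N → 0 + 2 = +2
C3: 2C, 1H, 1I → 0 − 1 + 1 = 0
C4: 1C, 3H → 0 − 3 = -3
The most reduced carbon is C4 at -3.

C4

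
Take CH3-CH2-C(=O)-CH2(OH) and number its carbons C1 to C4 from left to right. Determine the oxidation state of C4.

-1

Assign +1 per bond to O/N/halogen, −1 per bond to H or an electropositive element, and 0 per bond to carbon.
C4 has one bond to C (0), one bond to H (-1), one bond to H (-1), one bond to O (+1).
Oxidation state = 0 − 1 − 1 + 1 = -1.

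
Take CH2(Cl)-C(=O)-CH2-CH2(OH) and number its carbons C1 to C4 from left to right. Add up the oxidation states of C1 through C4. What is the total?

Bonds to more-electronegative neighbours contribute +1 each, bonds to H or metals contribute −1 each, and C–C bonds contribute 0. Tallying each carbon:
C1: 1C, 2H, 1Cl → 0 − 2 + 1 = -1
C2: 2C, 2O → 0 + 2 = +2
C3: 2C, 2H → 0 − 2 = -2
C4: 1C, 2H, 1O → 0 − 2 + 1 = -1
Sum = -1 + 2 − 2 − 1 = -2.

-2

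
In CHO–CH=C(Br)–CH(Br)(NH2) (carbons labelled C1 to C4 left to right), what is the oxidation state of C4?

+1

Assign +1 per bond to O/N/halogen, −1 per bond to H or an electropositive element, and 0 per bond to carbon.
C4 has one bond to C (0), one bond to H (-1), one bond to Br (+1), one bond to N (+1).
Oxidation state = 0 − 1 + 1 + 1 = +1.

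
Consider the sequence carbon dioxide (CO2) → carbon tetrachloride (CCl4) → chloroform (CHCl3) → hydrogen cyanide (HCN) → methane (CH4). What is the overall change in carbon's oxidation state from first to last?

Carbon oxidation states along the series — carbon dioxide: +4, carbon tetrachloride: +4, chloroform: +2, hydrogen cyanide: +2, methane: -4.
Net change = -4 − (+4) = -8.

-8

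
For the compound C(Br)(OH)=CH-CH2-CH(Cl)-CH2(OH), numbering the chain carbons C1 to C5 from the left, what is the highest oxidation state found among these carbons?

Assign +1 per bond to O/N/halogen, −1 per bond to H or an electropositive element, and 0 per bond to carbon. Tallying each carbon:
C1: 2C, 1O, 1Br → 0 + 1 + 1 = +2
C2: 3C, 1H → 0 − 1 = -1
C3: 2C, 2H → 0 − 2 = -2
C4: 2C, 1H, 1Cl → 0 − 1 + 1 = 0
C5: 1C, 2H, 1O → 0 − 2 + 1 = -1
The highest value is +2.

+2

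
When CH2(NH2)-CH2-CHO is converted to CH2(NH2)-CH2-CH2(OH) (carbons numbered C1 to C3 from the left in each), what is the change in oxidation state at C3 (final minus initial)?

Before: C3 has 1 bond to C, 1 bond to H, 2 bonds to O → oxidation state +1.
After: C3 has 1 bond to C, 2 bonds to H, 1 bond to O → oxidation state -1.
Δ = -1 − (+1) = -2, so this is a reduction at C3.

-2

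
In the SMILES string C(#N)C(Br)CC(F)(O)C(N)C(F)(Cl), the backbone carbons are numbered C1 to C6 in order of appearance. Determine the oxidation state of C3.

-2

Bonds to more-electronegative neighbours contribute +1 each, bonds to H or metals contribute −1 each, and C–C bonds contribute 0.
C3 has one bond to C (0), one bond to C (0), one bond to H (-1), one bond to H (-1).
Oxidation state = 0 + 0 − 1 − 1 = -2.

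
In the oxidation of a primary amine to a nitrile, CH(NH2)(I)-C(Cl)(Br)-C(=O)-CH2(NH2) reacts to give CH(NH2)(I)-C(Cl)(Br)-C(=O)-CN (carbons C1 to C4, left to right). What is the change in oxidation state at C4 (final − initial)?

+4

Before: C4 has 1 bond to C, 2 bonds to H, 1 bond to N → oxidation state -1.
After: C4 has 1 bond to C, 3 bonds to N → oxidation state +3.
Δ = +3 − (-1) = +4, so this is an oxidation at C4.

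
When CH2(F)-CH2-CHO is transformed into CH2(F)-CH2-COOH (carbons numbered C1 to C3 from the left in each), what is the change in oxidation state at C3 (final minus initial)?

+2

Before: C3 has 1 bond to C, 1 bond to H, 2 bonds to O → oxidation state +1.
After: C3 has 1 bond to C, 3 bonds to O → oxidation state +3.
Δ = +3 − (+1) = +2, so this is an oxidation at C3.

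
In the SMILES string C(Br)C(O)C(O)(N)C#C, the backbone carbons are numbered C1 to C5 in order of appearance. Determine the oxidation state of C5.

-1

Count +1 for every bond to an atom more electronegative than carbon and −1 for every bond to one less electronegative; C–C bonds are 0.
C5 has a triple bond to C (3×0 = 0), one bond to H (-1).
Oxidation state = 0 − 1 = -1.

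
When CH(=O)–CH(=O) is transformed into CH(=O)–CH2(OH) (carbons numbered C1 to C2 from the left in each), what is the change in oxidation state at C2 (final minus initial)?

Before: C2 has 1 bond to C, 1 bond to H, 2 bonds to O → oxidation state +1.
After: C2 has 1 bond to C, 2 bonds to H, 1 bond to O → oxidation state -1.
Δ = -1 − (+1) = -2, so this is a reduction at C2.

-2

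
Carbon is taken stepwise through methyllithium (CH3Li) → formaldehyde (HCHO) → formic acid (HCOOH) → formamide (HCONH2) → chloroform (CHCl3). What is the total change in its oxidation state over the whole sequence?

Carbon oxidation states along the series — methyllithium: -4, formaldehyde: 0, formic acid: +2, formamide: +2, chloroform: +2.
Net change = +2 − (-4) = +6.

+6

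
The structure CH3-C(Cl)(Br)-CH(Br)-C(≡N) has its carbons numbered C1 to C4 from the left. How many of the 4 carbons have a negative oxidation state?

1

Each bond to a more electronegative atom (O, N, halogen) counts +1, each bond to a less electronegative atom (H, metal, B, Si) counts −1, and each C–C bond counts 0. Tallying each carbon:
C1: 1C, 3H → 0 − 3 = -3
C2: 2C, 1Cl, 1Br → 0 + 1 + 1 = +2
C3: 2C, 1H, 1Br → 0 − 1 + 1 = 0
C4: 1C, 3N → 0 + 3 = +3
1 carbon (C1) meets the condition.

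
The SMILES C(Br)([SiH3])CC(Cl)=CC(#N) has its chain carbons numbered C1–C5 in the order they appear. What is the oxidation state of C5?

Each bond to a more electronegative atom (O, N, halogen) counts +1, each bond to a less electronegative atom (H, metal, B, Si) counts −1, and each C–C bond counts 0.
C5 has one bond to C (0), a triple bond to N (3×+1 = +3).
Oxidation state = 0 + 3 = +3.

+3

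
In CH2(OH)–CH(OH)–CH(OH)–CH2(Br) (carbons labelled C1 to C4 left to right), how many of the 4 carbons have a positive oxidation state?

Tallying each carbon's bonds:
C1: 1C, 2H, 1O → 0 − 2 + 1 = -1
C2: 2C, 1H, 1O → 0 − 1 + 1 = 0
C3: 2C, 1H, 1O → 0 − 1 + 1 = 0
C4: 1C, 2H, 1Br → 0 − 2 + 1 = -1
0 carbons meet the condition.

0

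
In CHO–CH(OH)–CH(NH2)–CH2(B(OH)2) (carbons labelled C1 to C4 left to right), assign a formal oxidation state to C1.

Each bond to a more electronegative atom (O, N, halogen) counts +1, each bond to a less electronegative atom (H, metal, B, Si) counts −1, and each C–C bond counts 0.
C1 has one bond to C (0), one bond to H (-1), a double bond to O (2×+1 = +2).
Oxidation state = 0 − 1 + 2 = +1.

+1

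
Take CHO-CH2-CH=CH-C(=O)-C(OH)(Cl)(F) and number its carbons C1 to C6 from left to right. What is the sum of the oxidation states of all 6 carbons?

+2

Tallying each carbon's bonds:
C1: 1C, 1H, 2O → 0 − 1 + 2 = +1
C2: 2C, 2H → 0 − 2 = -2
C3: 3C, 1H → 0 − 1 = -1
C4: 3C, 1H → 0 − 1 = -1
C5: 2C, 2O → 0 + 2 = +2
C6: 1C, 1O, 1F, 1Cl → 0 + 1 + 1 + 1 = +3
Sum = +1 − 2 − 1 − 1 + 2 + 3 = +2.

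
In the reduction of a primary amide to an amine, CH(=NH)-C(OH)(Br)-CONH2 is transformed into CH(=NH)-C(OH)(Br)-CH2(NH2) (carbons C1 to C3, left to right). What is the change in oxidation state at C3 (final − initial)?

-4

Before: C3 has 1 bond to C, 2 bonds to O, 1 bond to N → oxidation state +3.
After: C3 has 1 bond to C, 2 bonds to H, 1 bond to N → oxidation state -1.
Δ = -1 − (+3) = -4, so this is a reduction at C3.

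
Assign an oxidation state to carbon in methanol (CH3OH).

Bonds to more-electronegative neighbours contribute +1 each, bonds to H or metals contribute −1 each, and C–C bonds contribute 0.
The carbon has one bond to H (-1), one bond to H (-1), one bond to H (-1), one bond to O (+1).
Oxidation state = -1 − 1 − 1 + 1 = -2.

-2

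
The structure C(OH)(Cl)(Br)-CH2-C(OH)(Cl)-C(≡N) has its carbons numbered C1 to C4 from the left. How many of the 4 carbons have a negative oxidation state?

Tallying each carbon's bonds:
C1: 1C, 1O, 1Cl, 1Br → 0 + 1 + 1 + 1 = +3
C2: 2C, 2H → 0 − 2 = -2
C3: 2C, 1O, 1Cl → 0 + 1 + 1 = +2
C4: 1C, 3N → 0 + 3 = +3
1 carbon (C2) meets the condition.

1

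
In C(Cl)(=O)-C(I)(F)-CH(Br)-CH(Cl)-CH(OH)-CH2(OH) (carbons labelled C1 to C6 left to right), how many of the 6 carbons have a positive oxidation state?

2

Tallying each carbon's bonds:
C1: 1C, 2O, 1Cl → 0 + 2 + 1 = +3
C2: 2C, 1F, 1I → 0 + 1 + 1 = +2
C3: 2C, 1H, 1Br → 0 − 1 + 1 = 0
C4: 2C, 1H, 1Cl → 0 − 1 + 1 = 0
C5: 2C, 1H, 1O → 0 − 1 + 1 = 0
C6: 1C, 2H, 1O → 0 − 2 + 1 = -1
2 carbons (C1, C2) meet the condition.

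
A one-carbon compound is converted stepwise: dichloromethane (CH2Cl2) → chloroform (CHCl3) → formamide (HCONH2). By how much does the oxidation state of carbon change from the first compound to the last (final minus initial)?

+2

Carbon oxidation states along the series — dichloromethane: 0, chloroform: +2, formamide: +2.
Net change = +2 − (0) = +2.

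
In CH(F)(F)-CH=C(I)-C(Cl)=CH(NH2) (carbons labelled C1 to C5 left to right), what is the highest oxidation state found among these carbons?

Tallying each carbon's bonds:
C1: 1C, 1H, 2F → 0 − 1 + 2 = +1
C2: 3C, 1H → 0 − 1 = -1
C3: 3C, 1I → 0 + 1 = +1
C4: 3C, 1Cl → 0 + 1 = +1
C5: 2C, 1H, 1N → 0 − 1 + 1 = 0
The highest value is +1.

+1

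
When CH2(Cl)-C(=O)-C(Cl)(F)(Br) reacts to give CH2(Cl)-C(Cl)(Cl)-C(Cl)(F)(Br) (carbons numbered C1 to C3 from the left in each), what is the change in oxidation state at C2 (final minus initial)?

0

Before: C2 has 2 bonds to C, 2 bonds to O → oxidation state +2.
After: C2 has 2 bonds to C, 2 bonds to Cl → oxidation state +2.
Δ = +2 − (+2) = 0, so no net redox change at C2.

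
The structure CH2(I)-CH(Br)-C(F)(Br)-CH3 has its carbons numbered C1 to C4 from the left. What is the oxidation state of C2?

Bonds to more-electronegative neighbours contribute +1 each, bonds to H or metals contribute −1 each, and C–C bonds contribute 0.
C2 has one bond to C (0), one bond to C (0), one bond to H (-1), one bond to Br (+1).
Oxidation state = 0 + 0 − 1 + 1 = 0.

0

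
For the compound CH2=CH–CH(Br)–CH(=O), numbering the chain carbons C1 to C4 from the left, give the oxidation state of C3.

C3 has one bond to C (0), one bond to C (0), one bond to H (-1), one bond to Br (+1).
Oxidation state = 0 + 0 − 1 + 1 = 0.

0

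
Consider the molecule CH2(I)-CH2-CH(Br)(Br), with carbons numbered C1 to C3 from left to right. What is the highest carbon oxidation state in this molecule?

Bonds to more-electronegative neighbours contribute +1 each, bonds to H or metals contribute −1 each, and C–C bonds contribute 0. Tallying each carbon:
C1: 1C, 2H, 1I → 0 − 2 + 1 = -1
C2: 2C, 2H → 0 − 2 = -2
C3: 1C, 1H, 2Br → 0 − 1 + 2 = +1
The highest value is +1.

+1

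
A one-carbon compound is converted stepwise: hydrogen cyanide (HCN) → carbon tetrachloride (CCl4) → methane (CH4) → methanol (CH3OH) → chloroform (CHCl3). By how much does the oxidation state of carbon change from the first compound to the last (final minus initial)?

Carbon oxidation states along the series — hydrogen cyanide: +2, carbon tetrachloride: +4, methane: -4, methanol: -2, chloroform: +2.
Net change = +2 − (+2) = 0.

0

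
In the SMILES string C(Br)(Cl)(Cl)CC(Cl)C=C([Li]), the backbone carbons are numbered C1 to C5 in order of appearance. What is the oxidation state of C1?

C1 has one bond to C (0), one bond to Br (+1), one bond to Cl (+1), one bond to Cl (+1).
Oxidation state = 0 + 1 + 1 + 1 = +3.

+3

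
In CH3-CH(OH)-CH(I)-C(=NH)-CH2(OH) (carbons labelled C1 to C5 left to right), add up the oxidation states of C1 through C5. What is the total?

Tallying each carbon's bonds:
C1: 1C, 3H → 0 − 3 = -3
C2: 2C, 1H, 1O → 0 − 1 + 1 = 0
C3: 2C, 1H, 1I → 0 − 1 + 1 = 0
C4: 2C, 2N → 0 + 2 = +2
C5: 1C, 2H, 1O → 0 − 2 + 1 = -1
Sum = -3 + 0 + 0 + 2 − 1 = -2.

-2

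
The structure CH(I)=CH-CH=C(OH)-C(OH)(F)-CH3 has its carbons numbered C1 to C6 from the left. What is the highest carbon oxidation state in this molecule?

+2

Tallying each carbon's bonds:
C1: 2C, 1H, 1I → 0 − 1 + 1 = 0
C2: 3C, 1H → 0 − 1 = -1
C3: 3C, 1H → 0 − 1 = -1
C4: 3C, 1O → 0 + 1 = +1
C5: 2C, 1O, 1F → 0 + 1 + 1 = +2
C6: 1C, 3H → 0 − 3 = -3
The highest value is +2.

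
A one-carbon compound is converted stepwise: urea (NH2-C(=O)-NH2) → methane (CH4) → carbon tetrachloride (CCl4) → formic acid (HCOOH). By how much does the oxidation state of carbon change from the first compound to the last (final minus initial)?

-2

Carbon oxidation states along the series — urea: +4, methane: -4, carbon tetrachloride: +4, formic acid: +2.
Net change = +2 − (+4) = -2.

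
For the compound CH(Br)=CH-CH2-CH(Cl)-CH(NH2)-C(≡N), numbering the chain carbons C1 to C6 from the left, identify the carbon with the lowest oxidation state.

C3

Bonds to more-electronegative neighbours contribute +1 each, bonds to H or metals contribute −1 each, and C–C bonds contribute 0. Tallying each carbon:
C1: 2C, 1H, 1Br → 0 − 1 + 1 = 0
C2: 3C, 1H → 0 − 1 = -1
C3: 2C, 2H → 0 − 2 = -2
C4: 2C, 1H, 1Cl → 0 − 1 + 1 = 0
C5: 2C, 1H, 1N → 0 − 1 + 1 = 0
C6: 1C, 3N → 0 + 3 = +3
The most reduced carbon is C3 at -2.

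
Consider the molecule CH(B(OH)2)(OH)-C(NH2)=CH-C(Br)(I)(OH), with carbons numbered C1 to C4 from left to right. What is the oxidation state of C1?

C1 has one bond to C (0), one bond to B (-1), one bond to H (-1), one bond to O (+1).
Oxidation state = 0 − 1 − 1 + 1 = -1.

-1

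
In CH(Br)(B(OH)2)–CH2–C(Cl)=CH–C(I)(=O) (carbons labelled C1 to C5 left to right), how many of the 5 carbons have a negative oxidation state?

3

Tallying each carbon's bonds:
C1: 1C, 1H, 1Br, 1B → 0 − 1 + 1 − 1 = -1
C2: 2C, 2H → 0 − 2 = -2
C3: 3C, 1Cl → 0 + 1 = +1
C4: 3C, 1H → 0 − 1 = -1
C5: 1C, 2O, 1I → 0 + 2 + 1 = +3
3 carbons (C1, C2, C4) meet the condition.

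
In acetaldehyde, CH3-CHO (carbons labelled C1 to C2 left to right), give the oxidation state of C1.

C1 has one bond to H (-1), one bond to H (-1), one bond to H (-1), one bond to C (0).
Oxidation state = -1 − 1 − 1 + 0 = -3.

-3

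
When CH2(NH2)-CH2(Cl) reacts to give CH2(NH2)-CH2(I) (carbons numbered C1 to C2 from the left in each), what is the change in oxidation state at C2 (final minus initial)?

Before: C2 has 1 bond to C, 2 bonds to H, 1 bond to Cl → oxidation state -1.
After: C2 has 1 bond to C, 2 bonds to H, 1 bond to I → oxidation state -1.
Δ = -1 − (-1) = 0, so no net redox change at C2.

0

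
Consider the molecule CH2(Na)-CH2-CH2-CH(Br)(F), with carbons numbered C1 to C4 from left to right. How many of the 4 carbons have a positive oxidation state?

1

Tallying each carbon's bonds:
C1: 1C, 2H, 1Na → 0 − 2 − 1 = -3
C2: 2C, 2H → 0 − 2 = -2
C3: 2C, 2H → 0 − 2 = -2
C4: 1C, 1H, 1F, 1Br → 0 − 1 + 1 + 1 = +1
1 carbon (C4) meets the condition.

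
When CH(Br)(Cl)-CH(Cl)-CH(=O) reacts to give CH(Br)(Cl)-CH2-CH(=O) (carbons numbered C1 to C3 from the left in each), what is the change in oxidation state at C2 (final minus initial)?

Before: C2 has 2 bonds to C, 1 bond to H, 1 bond to Cl → oxidation state 0.
After: C2 has 2 bonds to C, 2 bonds to H → oxidation state -2.
Δ = -2 − (0) = -2, so this is a reduction at C2.

-2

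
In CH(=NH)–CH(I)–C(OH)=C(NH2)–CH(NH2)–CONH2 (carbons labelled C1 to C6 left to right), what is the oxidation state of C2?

0

Count +1 for every bond to an atom more electronegative than carbon and −1 for every bond to one less electronegative; C–C bonds are 0.
C2 has one bond to C (0), one bond to C (0), one bond to H (-1), one bond to I (+1).
Oxidation state = 0 + 0 − 1 + 1 = 0.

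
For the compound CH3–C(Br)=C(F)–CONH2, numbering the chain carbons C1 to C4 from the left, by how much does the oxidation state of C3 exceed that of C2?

C3: 3C, 1F → 0 + 1 = +1
C2: 3C, 1Br → 0 + 1 = +1
Difference: +1 − (+1) = 0.

0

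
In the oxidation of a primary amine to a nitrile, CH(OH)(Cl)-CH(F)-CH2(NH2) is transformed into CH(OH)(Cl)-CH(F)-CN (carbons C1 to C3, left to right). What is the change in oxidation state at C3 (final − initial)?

Before: C3 has 1 bond to C, 2 bonds to H, 1 bond to N → oxidation state -1.
After: C3 has 1 bond to C, 3 bonds to N → oxidation state +3.
Δ = +3 − (-1) = +4, so this is an oxidation at C3.

+4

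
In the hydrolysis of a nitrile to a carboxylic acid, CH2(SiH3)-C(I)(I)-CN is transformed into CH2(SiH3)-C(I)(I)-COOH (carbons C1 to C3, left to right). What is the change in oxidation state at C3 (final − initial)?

Before: C3 has 1 bond to C, 3 bonds to N → oxidation state +3.
After: C3 has 1 bond to C, 3 bonds to O → oxidation state +3.
Δ = +3 − (+3) = 0, so no net redox change at C3.

0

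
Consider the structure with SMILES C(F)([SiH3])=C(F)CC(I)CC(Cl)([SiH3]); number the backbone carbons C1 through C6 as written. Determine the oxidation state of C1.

C1 has a double bond to C (2×0 = 0), one bond to F (+1), one bond to Si (-1).
Oxidation state = 0 + 1 − 1 = 0.

0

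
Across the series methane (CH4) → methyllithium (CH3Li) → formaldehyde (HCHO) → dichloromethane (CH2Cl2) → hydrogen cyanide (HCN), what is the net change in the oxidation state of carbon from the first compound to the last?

+6

Carbon oxidation states along the series — methane: -4, methyllithium: -4, formaldehyde: 0, dichloromethane: 0, hydrogen cyanide: +2.
Net change = +2 − (-4) = +6.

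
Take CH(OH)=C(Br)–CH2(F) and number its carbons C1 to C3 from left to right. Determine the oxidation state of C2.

+1

Each bond to a more electronegative atom (O, N, halogen) counts +1, each bond to a less electronegative atom (H, metal, B, Si) counts −1, and each C–C bond counts 0.
C2 has a double bond to C (2×0 = 0), one bond to C (0), one bond to Br (+1).
Oxidation state = 0 + 0 + 1 = +1.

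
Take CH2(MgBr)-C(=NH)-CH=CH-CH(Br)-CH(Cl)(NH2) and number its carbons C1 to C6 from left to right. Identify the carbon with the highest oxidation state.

C2

Each bond to a more electronegative atom (O, N, halogen) counts +1, each bond to a less electronegative atom (H, metal, B, Si) counts −1, and each C–C bond counts 0. Tallying each carbon:
C1: 1C, 2H, 1Mg → 0 − 2 − 1 = -3
C2: 2C, 2N → 0 + 2 = +2
C3: 3C, 1H → 0 − 1 = -1
C4: 3C, 1H → 0 − 1 = -1
C5: 2C, 1H, 1Br → 0 − 1 + 1 = 0
C6: 1C, 1H, 1N, 1Cl → 0 − 1 + 1 + 1 = +1
The most oxidised carbon is C2 at +2.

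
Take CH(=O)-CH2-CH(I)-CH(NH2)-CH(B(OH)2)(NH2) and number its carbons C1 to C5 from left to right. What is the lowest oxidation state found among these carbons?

Tallying each carbon's bonds:
C1: 1C, 1H, 2O → 0 − 1 + 2 = +1
C2: 2C, 2H → 0 − 2 = -2
C3: 2C, 1H, 1I → 0 − 1 + 1 = 0
C4: 2C, 1H, 1N → 0 − 1 + 1 = 0
C5: 1C, 1H, 1N, 1B → 0 − 1 + 1 − 1 = -1
The lowest value is -2.

-2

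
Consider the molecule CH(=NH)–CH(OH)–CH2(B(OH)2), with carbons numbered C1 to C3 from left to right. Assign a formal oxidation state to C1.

Assign +1 per bond to O/N/halogen, −1 per bond to H or an electropositive element, and 0 per bond to carbon.
C1 has one bond to C (0), a double bond to N (2×+1 = +2), one bond to H (-1).
Oxidation state = 0 + 2 − 1 = +1.

+1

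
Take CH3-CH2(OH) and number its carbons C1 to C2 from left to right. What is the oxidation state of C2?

-1

Count +1 for every bond to an atom more electronegative than carbon and −1 for every bond to one less electronegative; C–C bonds are 0.
C2 has one bond to C (0), one bond to H (-1), one bond to O (+1), one bond to H (-1).
Oxidation state = 0 − 1 + 1 − 1 = -1.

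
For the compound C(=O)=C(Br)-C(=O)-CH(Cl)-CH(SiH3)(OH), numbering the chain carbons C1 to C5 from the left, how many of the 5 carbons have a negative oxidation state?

1

Assign +1 per bond to O/N/halogen, −1 per bond to H or an electropositive element, and 0 per bond to carbon. Tallying each carbon:
C1: 2C, 2O → 0 + 2 = +2
C2: 3C, 1Br → 0 + 1 = +1
C3: 2C, 2O → 0 + 2 = +2
C4: 2C, 1H, 1Cl → 0 − 1 + 1 = 0
C5: 1C, 1H, 1O, 1Si → 0 − 1 + 1 − 1 = -1
1 carbon (C5) meets the condition.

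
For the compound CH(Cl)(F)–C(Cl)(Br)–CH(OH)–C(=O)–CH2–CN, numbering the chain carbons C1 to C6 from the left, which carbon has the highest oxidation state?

C6

Count +1 for every bond to an atom more electronegative than carbon and −1 for every bond to one less electronegative; C–C bonds are 0. Tallying each carbon:
C1: 1C, 1H, 1F, 1Cl → 0 − 1 + 1 + 1 = +1
C2: 2C, 1Cl, 1Br → 0 + 1 + 1 = +2
C3: 2C, 1H, 1O → 0 − 1 + 1 = 0
C4: 2C, 2O → 0 + 2 = +2
C5: 2C, 2H → 0 − 2 = -2
C6: 1C, 3N → 0 + 3 = +3
The most oxidised carbon is C6 at +3.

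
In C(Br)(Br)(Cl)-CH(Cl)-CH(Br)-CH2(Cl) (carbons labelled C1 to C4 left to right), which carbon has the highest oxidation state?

C1

Tallying each carbon's bonds:
C1: 1C, 1Cl, 2Br → 0 + 1 + 2 = +3
C2: 2C, 1H, 1Cl → 0 − 1 + 1 = 0
C3: 2C, 1H, 1Br → 0 − 1 + 1 = 0
C4: 1C, 2H, 1Cl → 0 − 2 + 1 = -1
The most oxidised carbon is C1 at +3.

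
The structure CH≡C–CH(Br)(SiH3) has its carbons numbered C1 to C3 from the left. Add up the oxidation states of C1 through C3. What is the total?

-2

Each bond to a more electronegative atom (O, N, halogen) counts +1, each bond to a less electronegative atom (H, metal, B, Si) counts −1, and each C–C bond counts 0. Tallying each carbon:
C1: 3C, 1H → 0 − 1 = -1
C2: 4C → 0 = 0
C3: 1C, 1H, 1Br, 1Si → 0 − 1 + 1 − 1 = -1
Sum = -1 + 0 − 1 = -2.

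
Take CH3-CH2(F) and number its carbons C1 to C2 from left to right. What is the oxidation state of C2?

Each bond to a more electronegative atom (O, N, halogen) counts +1, each bond to a less electronegative atom (H, metal, B, Si) counts −1, and each C–C bond counts 0.
C2 has one bond to C (0), one bond to H (-1), one bond to H (-1), one bond to F (+1).
Oxidation state = 0 − 1 − 1 + 1 = -1.

-1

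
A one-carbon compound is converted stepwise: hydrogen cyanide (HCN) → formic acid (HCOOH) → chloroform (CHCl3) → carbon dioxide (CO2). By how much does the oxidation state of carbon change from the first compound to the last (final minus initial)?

Carbon oxidation states along the series — hydrogen cyanide: +2, formic acid: +2, chloroform: +2, carbon dioxide: +4.
Net change = +4 − (+2) = +2.

+2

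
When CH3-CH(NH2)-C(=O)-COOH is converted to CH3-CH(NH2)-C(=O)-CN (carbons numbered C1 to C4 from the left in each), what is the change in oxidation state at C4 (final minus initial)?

0

Before: C4 has 1 bond to C, 3 bonds to O → oxidation state +3.
After: C4 has 1 bond to C, 3 bonds to N → oxidation state +3.
Δ = +3 − (+3) = 0, so no net redox change at C4.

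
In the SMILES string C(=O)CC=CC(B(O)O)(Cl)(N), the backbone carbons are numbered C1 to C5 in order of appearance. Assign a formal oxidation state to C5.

+1

Assign +1 per bond to O/N/halogen, −1 per bond to H or an electropositive element, and 0 per bond to carbon.
C5 has one bond to C (0), one bond to B (-1), one bond to Cl (+1), one bond to N (+1).
Oxidation state = 0 − 1 + 1 + 1 = +1.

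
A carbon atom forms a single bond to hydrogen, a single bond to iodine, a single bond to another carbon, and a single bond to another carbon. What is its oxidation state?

0

The carbon has one bond to C (0), one bond to C (0), one bond to I (+1), one bond to H (-1).
Oxidation state = 0 + 0 + 1 − 1 = 0.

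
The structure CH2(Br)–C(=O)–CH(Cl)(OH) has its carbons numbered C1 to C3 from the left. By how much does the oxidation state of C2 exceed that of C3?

+1

C2: 2C, 2O → 0 + 2 = +2
C3: 1C, 1H, 1O, 1Cl → 0 − 1 + 1 + 1 = +1
Difference: +2 − (+1) = +1.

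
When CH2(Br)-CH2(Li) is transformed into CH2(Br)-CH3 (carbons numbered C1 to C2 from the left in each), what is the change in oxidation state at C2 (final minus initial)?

Before: C2 has 1 bond to C, 2 bonds to H, 1 bond to Li → oxidation state -3.
After: C2 has 1 bond to C, 3 bonds to H → oxidation state -3.
Δ = -3 − (-3) = 0, so no net redox change at C2.

0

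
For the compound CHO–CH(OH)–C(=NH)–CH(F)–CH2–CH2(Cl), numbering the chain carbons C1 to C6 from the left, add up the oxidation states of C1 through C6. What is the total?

0

Bonds to more-electronegative neighbours contribute +1 each, bonds to H or metals contribute −1 each, and C–C bonds contribute 0. Tallying each carbon:
C1: 1C, 1H, 2O → 0 − 1 + 2 = +1
C2: 2C, 1H, 1O → 0 − 1 + 1 = 0
C3: 2C, 2N → 0 + 2 = +2
C4: 2C, 1H, 1F → 0 − 1 + 1 = 0
C5: 2C, 2H → 0 − 2 = -2
C6: 1C, 2H, 1Cl → 0 − 2 + 1 = -1
Sum = +1 + 0 + 2 + 0 − 2 − 1 = 0.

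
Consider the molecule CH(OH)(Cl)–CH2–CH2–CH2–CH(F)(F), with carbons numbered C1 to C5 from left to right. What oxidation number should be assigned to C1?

C1 has one bond to C (0), one bond to H (-1), one bond to O (+1), one bond to Cl (+1).
Oxidation state = 0 − 1 + 1 + 1 = +1.

+1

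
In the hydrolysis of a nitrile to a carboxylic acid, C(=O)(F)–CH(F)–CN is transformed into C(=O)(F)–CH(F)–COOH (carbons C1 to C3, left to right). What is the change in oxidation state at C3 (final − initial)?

Before: C3 has 1 bond to C, 3 bonds to N → oxidation state +3.
After: C3 has 1 bond to C, 3 bonds to O → oxidation state +3.
Δ = +3 − (+3) = 0, so no net redox change at C3.

0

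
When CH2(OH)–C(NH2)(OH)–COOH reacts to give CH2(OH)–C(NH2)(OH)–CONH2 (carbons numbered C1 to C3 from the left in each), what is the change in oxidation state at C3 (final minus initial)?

0

Before: C3 has 1 bond to C, 3 bonds to O → oxidation state +3.
After: C3 has 1 bond to C, 2 bonds to O, 1 bond to N → oxidation state +3.
Δ = +3 − (+3) = 0, so no net redox change at C3.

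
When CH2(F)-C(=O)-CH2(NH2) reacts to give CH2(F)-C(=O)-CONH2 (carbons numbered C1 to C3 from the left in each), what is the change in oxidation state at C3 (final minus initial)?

Before: C3 has 1 bond to C, 2 bonds to H, 1 bond to N → oxidation state -1.
After: C3 has 1 bond to C, 2 bonds to O, 1 bond to N → oxidation state +3.
Δ = +3 − (-1) = +4, so this is an oxidation at C3.

+4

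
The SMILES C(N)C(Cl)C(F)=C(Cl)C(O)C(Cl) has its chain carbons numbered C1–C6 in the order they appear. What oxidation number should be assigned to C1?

C1 has one bond to C (0), one bond to H (-1), one bond to H (-1), one bond to N (+1).
Oxidation state = 0 − 1 − 1 + 1 = -1.

-1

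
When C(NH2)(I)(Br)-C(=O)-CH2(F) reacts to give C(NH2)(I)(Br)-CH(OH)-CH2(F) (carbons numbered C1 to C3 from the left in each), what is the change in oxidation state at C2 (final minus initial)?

Before: C2 has 2 bonds to C, 2 bonds to O → oxidation state +2.
After: C2 has 2 bonds to C, 1 bond to H, 1 bond to O → oxidation state 0.
Δ = 0 − (+2) = -2, so this is a reduction at C2.

-2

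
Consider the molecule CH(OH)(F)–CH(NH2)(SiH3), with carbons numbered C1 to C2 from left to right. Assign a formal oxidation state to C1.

Each bond to a more electronegative atom (O, N, halogen) counts +1, each bond to a less electronegative atom (H, metal, B, Si) counts −1, and each C–C bond counts 0.
C1 has one bond to C (0), one bond to O (+1), one bond to F (+1), one bond to H (-1).
Oxidation state = 0 + 1 + 1 − 1 = +1.

+1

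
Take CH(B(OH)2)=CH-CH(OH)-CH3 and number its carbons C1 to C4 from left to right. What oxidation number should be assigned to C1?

-2

Each bond to a more electronegative atom (O, N, halogen) counts +1, each bond to a less electronegative atom (H, metal, B, Si) counts −1, and each C–C bond counts 0.
C1 has a double bond to C (2×0 = 0), one bond to H (-1), one bond to B (-1).
Oxidation state = 0 − 1 − 1 = -2.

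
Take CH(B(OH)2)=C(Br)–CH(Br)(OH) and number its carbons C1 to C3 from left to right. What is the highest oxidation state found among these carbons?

+1

Bonds to more-electronegative neighbours contribute +1 each, bonds to H or metals contribute −1 each, and C–C bonds contribute 0. Tallying each carbon:
C1: 2C, 1H, 1B → 0 − 1 − 1 = -2
C2: 3C, 1Br → 0 + 1 = +1
C3: 1C, 1H, 1O, 1Br → 0 − 1 + 1 + 1 = +1
The highest value is +1.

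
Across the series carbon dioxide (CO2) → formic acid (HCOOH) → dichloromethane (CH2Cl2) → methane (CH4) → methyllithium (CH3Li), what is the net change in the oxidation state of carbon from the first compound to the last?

Carbon oxidation states along the series — carbon dioxide: +4, formic acid: +2, dichloromethane: 0, methane: -4, methyllithium: -4.
Net change = -4 − (+4) = -8.

-8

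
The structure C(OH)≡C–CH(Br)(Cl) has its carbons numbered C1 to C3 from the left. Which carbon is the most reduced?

C2

Tallying each carbon's bonds:
C1: 3C, 1O → 0 + 1 = +1
C2: 4C → 0 = 0
C3: 1C, 1H, 1Cl, 1Br → 0 − 1 + 1 + 1 = +1
The most reduced carbon is C2 at 0.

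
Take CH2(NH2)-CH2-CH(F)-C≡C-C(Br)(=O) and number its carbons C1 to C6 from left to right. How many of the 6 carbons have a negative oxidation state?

Each bond to a more electronegative atom (O, N, halogen) counts +1, each bond to a less electronegative atom (H, metal, B, Si) counts −1, and each C–C bond counts 0. Tallying each carbon:
C1: 1C, 2H, 1N → 0 − 2 + 1 = -1
C2: 2C, 2H → 0 − 2 = -2
C3: 2C, 1H, 1F → 0 − 1 + 1 = 0
C4: 4C → 0 = 0
C5: 4C → 0 = 0
C6: 1C, 2O, 1Br → 0 + 2 + 1 = +3
2 carbons (C1, C2) meet the condition.

2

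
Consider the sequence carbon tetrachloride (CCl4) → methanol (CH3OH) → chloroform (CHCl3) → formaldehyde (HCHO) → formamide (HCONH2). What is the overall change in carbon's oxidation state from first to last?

-2

Carbon oxidation states along the series — carbon tetrachloride: +4, methanol: -2, chloroform: +2, formaldehyde: 0, formamide: +2.
Net change = +2 − (+4) = -2.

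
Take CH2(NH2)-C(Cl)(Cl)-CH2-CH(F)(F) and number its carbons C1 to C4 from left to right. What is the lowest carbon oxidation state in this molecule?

-2

Tallying each carbon's bonds:
C1: 1C, 2H, 1N → 0 − 2 + 1 = -1
C2: 2C, 2Cl → 0 + 2 = +2
C3: 2C, 2H → 0 − 2 = -2
C4: 1C, 1H, 2F → 0 − 1 + 2 = +1
The lowest value is -2.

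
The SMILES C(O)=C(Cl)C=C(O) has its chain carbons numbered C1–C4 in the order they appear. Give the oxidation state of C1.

0

Bonds to more-electronegative neighbours contribute +1 each, bonds to H or metals contribute −1 each, and C–C bonds contribute 0.
C1 has a double bond to C (2×0 = 0), one bond to O (+1), one bond to H (-1).
Oxidation state = 0 + 1 − 1 = 0.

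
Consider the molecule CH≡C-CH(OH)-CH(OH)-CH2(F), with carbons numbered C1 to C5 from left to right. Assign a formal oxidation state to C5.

C5 has one bond to C (0), one bond to H (-1), one bond to H (-1), one bond to F (+1).
Oxidation state = 0 − 1 − 1 + 1 = -1.

-1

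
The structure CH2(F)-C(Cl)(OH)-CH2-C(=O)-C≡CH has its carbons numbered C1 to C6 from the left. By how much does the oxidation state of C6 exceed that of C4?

-3

C6: 3C, 1H → 0 − 1 = -1
C4: 2C, 2O → 0 + 2 = +2
Difference: -1 − (+2) = -3.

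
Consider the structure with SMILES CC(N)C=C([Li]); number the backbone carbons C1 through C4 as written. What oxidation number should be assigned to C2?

Assign +1 per bond to O/N/halogen, −1 per bond to H or an electropositive element, and 0 per bond to carbon.
C2 has one bond to C (0), one bond to C (0), one bond to N (+1), one bond to H (-1).
Oxidation state = 0 + 0 + 1 − 1 = 0.

0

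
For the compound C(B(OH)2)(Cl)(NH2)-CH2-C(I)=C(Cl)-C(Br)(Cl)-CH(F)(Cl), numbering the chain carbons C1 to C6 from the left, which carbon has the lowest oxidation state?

C2

Count +1 for every bond to an atom more electronegative than carbon and −1 for every bond to one less electronegative; C–C bonds are 0. Tallying each carbon:
C1: 1C, 1N, 1Cl, 1B → 0 + 1 + 1 − 1 = +1
C2: 2C, 2H → 0 − 2 = -2
C3: 3C, 1I → 0 + 1 = +1
C4: 3C, 1Cl → 0 + 1 = +1
C5: 2C, 1Cl, 1Br → 0 + 1 + 1 = +2
C6: 1C, 1H, 1F, 1Cl → 0 − 1 + 1 + 1 = +1
The most reduced carbon is C2 at -2.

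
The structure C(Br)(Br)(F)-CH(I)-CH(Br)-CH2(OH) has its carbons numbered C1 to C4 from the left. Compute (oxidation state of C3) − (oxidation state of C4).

+1

C3: 2C, 1H, 1Br → 0 − 1 + 1 = 0
C4: 1C, 2H, 1O → 0 − 2 + 1 = -1
Difference: 0 − (-1) = +1.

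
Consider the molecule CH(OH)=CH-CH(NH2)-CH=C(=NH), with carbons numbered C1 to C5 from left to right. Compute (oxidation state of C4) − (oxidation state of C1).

C4: 3C, 1H → 0 − 1 = -1
C1: 2C, 1H, 1O → 0 − 1 + 1 = 0
Difference: -1 − (0) = -1.

-1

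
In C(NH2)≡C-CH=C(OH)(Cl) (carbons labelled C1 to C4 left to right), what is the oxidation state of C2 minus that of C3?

C2: 4C → 0 = 0
C3: 3C, 1H → 0 − 1 = -1
Difference: 0 − (-1) = +1.

+1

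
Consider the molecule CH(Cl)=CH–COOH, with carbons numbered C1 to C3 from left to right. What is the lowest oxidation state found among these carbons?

-1

Count +1 for every bond to an atom more electronegative than carbon and −1 for every bond to one less electronegative; C–C bonds are 0. Tallying each carbon:
C1: 2C, 1H, 1Cl → 0 − 1 + 1 = 0
C2: 3C, 1H → 0 − 1 = -1
C3: 1C, 3O → 0 + 3 = +3
The lowest value is -1.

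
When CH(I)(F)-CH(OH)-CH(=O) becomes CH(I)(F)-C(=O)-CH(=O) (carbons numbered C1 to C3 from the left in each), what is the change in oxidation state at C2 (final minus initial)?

+2

Before: C2 has 2 bonds to C, 1 bond to H, 1 bond to O → oxidation state 0.
After: C2 has 2 bonds to C, 2 bonds to O → oxidation state +2.
Δ = +2 − (0) = +2, so this is an oxidation at C2.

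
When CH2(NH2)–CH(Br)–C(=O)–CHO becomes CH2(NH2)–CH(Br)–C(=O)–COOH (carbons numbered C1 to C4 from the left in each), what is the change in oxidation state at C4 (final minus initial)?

+2

Before: C4 has 1 bond to C, 1 bond to H, 2 bonds to O → oxidation state +1.
After: C4 has 1 bond to C, 3 bonds to O → oxidation state +3.
Δ = +3 − (+1) = +2, so this is an oxidation at C4.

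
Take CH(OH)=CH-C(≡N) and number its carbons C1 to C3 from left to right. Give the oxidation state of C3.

Assign +1 per bond to O/N/halogen, −1 per bond to H or an electropositive element, and 0 per bond to carbon.
C3 has one bond to C (0), a triple bond to N (3×+1 = +3).
Oxidation state = 0 + 3 = +3.

+3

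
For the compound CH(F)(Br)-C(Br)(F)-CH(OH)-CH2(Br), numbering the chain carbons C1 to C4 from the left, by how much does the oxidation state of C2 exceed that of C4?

+3

C2: 2C, 1F, 1Br → 0 + 1 + 1 = +2
C4: 1C, 2H, 1Br → 0 − 2 + 1 = -1
Difference: +2 − (-1) = +3.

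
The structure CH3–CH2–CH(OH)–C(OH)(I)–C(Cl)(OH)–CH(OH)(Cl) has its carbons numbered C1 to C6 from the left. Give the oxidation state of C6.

Count +1 for every bond to an atom more electronegative than carbon and −1 for every bond to one less electronegative; C–C bonds are 0.
C6 has one bond to C (0), one bond to O (+1), one bond to H (-1), one bond to Cl (+1).
Oxidation state = 0 + 1 − 1 + 1 = +1.

+1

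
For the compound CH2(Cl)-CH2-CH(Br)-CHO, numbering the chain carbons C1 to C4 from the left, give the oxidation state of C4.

+1

C4 has one bond to C (0), one bond to H (-1), a double bond to O (2×+1 = +2).
Oxidation state = 0 − 1 + 2 = +1.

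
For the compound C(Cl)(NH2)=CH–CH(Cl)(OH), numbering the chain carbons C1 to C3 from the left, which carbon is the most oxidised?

C1

Count +1 for every bond to an atom more electronegative than carbon and −1 for every bond to one less electronegative; C–C bonds are 0. Tallying each carbon:
C1: 2C, 1N, 1Cl → 0 + 1 + 1 = +2
C2: 3C, 1H → 0 − 1 = -1
C3: 1C, 1H, 1O, 1Cl → 0 − 1 + 1 + 1 = +1
The most oxidised carbon is C1 at +2.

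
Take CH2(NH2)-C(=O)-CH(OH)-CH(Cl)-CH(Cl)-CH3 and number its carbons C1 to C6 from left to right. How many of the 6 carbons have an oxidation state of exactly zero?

3

Tallying each carbon's bonds:
C1: 1C, 2H, 1N → 0 − 2 + 1 = -1
C2: 2C, 2O → 0 + 2 = +2
C3: 2C, 1H, 1O → 0 − 1 + 1 = 0
C4: 2C, 1H, 1Cl → 0 − 1 + 1 = 0
C5: 2C, 1H, 1Cl → 0 − 1 + 1 = 0
C6: 1C, 3H → 0 − 3 = -3
3 carbons (C3, C4, C5) meet the condition.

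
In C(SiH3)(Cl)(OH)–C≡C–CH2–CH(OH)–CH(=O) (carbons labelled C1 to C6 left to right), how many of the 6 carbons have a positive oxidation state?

2

Tallying each carbon's bonds:
C1: 1C, 1O, 1Cl, 1Si → 0 + 1 + 1 − 1 = +1
C2: 4C → 0 = 0
C3: 4C → 0 = 0
C4: 2C, 2H → 0 − 2 = -2
C5: 2C, 1H, 1O → 0 − 1 + 1 = 0
C6: 1C, 1H, 2O → 0 − 1 + 2 = +1
2 carbons (C1, C6) meet the condition.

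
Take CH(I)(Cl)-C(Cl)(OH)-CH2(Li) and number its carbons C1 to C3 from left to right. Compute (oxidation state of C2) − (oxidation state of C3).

+5

C2: 2C, 1O, 1Cl → 0 + 1 + 1 = +2
C3: 1C, 2H, 1Li → 0 − 2 − 1 = -3
Difference: +2 − (-3) = +5.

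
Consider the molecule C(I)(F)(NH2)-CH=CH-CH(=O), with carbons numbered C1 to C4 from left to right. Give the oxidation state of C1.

+3

C1 has one bond to C (0), one bond to I (+1), one bond to F (+1), one bond to N (+1).
Oxidation state = 0 + 1 + 1 + 1 = +3.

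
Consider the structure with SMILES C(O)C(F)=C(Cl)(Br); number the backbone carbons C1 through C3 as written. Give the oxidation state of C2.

+1

Each bond to a more electronegative atom (O, N, halogen) counts +1, each bond to a less electronegative atom (H, metal, B, Si) counts −1, and each C–C bond counts 0.
C2 has one bond to C (0), a double bond to C (2×0 = 0), one bond to F (+1).
Oxidation state = 0 + 0 + 1 = +1.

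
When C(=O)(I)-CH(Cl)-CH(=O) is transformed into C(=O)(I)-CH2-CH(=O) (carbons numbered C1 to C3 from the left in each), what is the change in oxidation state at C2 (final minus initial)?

-2

Before: C2 has 2 bonds to C, 1 bond to H, 1 bond to Cl → oxidation state 0.
After: C2 has 2 bonds to C, 2 bonds to H → oxidation state -2.
Δ = -2 − (0) = -2, so this is a reduction at C2.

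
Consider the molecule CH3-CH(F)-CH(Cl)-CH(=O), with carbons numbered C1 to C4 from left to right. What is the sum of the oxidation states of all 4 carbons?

Bonds to more-electronegative neighbours contribute +1 each, bonds to H or metals contribute −1 each, and C–C bonds contribute 0. Tallying each carbon:
C1: 1C, 3H → 0 − 3 = -3
C2: 2C, 1H, 1F → 0 − 1 + 1 = 0
C3: 2C, 1H, 1Cl → 0 − 1 + 1 = 0
C4: 1C, 1H, 2O → 0 − 1 + 2 = +1
Sum = -3 + 0 + 0 + 1 = -2.

-2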